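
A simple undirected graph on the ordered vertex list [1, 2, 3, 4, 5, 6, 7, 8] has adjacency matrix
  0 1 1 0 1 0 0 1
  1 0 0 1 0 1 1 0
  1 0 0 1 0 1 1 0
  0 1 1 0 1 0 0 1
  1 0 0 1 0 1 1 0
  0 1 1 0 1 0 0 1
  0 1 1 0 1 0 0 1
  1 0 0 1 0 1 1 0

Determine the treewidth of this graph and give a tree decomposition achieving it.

Every bag has size at most 5, so the width is 5 − 1 = 4 and tw(G) ≤ 4. For the lower bound: the 5 vertex sets {2,6}, {1,3}, {7,8}, {4}, {5} are disjoint, each induces a connected subgraph, and every pair is joined by at least one edge of G. Contracting each set to a single vertex therefore yields K_{5} as a minor, and since treewidth is minor-monotone, tw(G) ≥ tw(K_{5}) = 4. Therefore the treewidth is 4.

Treewidth 4.
Bags: B1 = {1, 2, 4, 6, 7}  B2 = {1, 3, 4, 6, 7}  B3 = {1, 4, 6, 7, 8}  B4 = {1, 4, 5, 6, 7}
Tree: B1–B2, B2–B3, B3–B4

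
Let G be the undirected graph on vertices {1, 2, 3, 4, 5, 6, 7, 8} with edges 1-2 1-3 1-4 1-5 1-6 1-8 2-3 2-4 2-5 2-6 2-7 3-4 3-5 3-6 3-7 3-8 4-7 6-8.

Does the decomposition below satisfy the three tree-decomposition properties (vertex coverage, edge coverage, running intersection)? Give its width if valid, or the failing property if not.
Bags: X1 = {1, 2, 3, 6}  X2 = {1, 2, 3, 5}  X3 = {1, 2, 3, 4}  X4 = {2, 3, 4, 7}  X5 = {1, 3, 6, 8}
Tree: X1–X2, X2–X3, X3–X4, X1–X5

Every vertex of G appears in some bag (union = {1, 2, 3, 4, 5, 6, 7, 8}); every edge is covered by a bag; and for each vertex v the set of bags containing v is connected in the bag tree. The decomposition is therefore valid. The largest bag has 4 vertices, so the width is 3.

Yes; width 3.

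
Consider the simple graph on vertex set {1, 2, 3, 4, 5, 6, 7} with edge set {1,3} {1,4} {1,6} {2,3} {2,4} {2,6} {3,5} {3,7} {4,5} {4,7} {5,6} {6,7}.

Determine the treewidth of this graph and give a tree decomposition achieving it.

Treewidth 3.
One such decomposition:
Bags: B1 = {2, 3, 4, 6}  B2 = {1, 3, 4, 6}  B3 = {3, 4, 5, 6}  B4 = {3, 4, 6, 7}
Tree: B1–B2, B2–B3, B3–B4

Each bag holds 4 vertices, so the decomposition has width 3, which upper-bounds the treewidth. For the lower bound: the 4 vertex sets {2,4}, {1,3}, {6}, {5} are disjoint, each induces a connected subgraph, and every pair is joined by at least one edge of G. Contracting each set to a single vertex therefore yields K_{4} as a minor, and since treewidth is minor-monotone, tw(G) ≥ tw(K_{4}) = 3. Hence tw(G) = 3 exactly.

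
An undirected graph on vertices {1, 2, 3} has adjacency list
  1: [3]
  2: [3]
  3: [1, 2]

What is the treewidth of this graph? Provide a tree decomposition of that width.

Treewidth 1.
Bags: B1 = {1, 3}  B2 = {2, 3}
Tree: B1–B2

Every bag has size at most 2, so the width is 2 − 1 = 1 and tw(G) ≤ 1. Any graph with an edge has treewidth ≥ 1, and G has the edge 3–1. Combining the bounds, tw(G) = 1.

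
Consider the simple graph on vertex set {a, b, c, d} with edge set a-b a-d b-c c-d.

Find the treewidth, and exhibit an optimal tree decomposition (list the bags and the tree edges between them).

The largest bag has 3 vertices, giving width 2; this decomposition certifies tw(G) ≤ 2. The edges c–d–a–b–c form a cycle, so G is not a tree and its treewidth is at least 2. The upper and lower bounds meet at 2, so that is the treewidth.

Treewidth 2.
One optimal decomposition is:
Bags: B1 = {a, c, d}  B2 = {a, b, c}
Tree: B1–B2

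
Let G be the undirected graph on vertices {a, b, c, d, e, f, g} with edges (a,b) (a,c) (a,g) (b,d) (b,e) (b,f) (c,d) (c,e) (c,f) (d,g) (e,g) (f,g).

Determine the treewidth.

3

A width-3 tree decomposition is:
Bags: B1 = {b, c, d, g}  B2 = {b, c, e, g}  B3 = {b, c, f, g}  B4 = {a, b, c, g}
Tree: B1–B2, B2–B3, B3–B4
Every bag has size at most 4, so the width is 4 − 1 = 3 and tw(G) ≤ 3. For the lower bound: the 4 vertex sets {d,g}, {b,e}, {c}, {f} are disjoint, each induces a connected subgraph, and every pair is joined by at least one edge of G. Contracting each set to a single vertex therefore yields K_{4} as a minor, and since treewidth is minor-monotone, tw(G) ≥ tw(K_{4}) = 3. Hence tw(G) = 3 exactly.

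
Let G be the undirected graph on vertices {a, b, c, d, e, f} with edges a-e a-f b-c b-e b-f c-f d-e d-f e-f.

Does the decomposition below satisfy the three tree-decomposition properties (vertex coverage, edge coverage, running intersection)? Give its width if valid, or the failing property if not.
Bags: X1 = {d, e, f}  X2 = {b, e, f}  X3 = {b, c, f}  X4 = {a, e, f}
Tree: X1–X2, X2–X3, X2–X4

Checking the three conditions: (i) the bags cover all of {a, b, c, d, e, f}; (ii) for each edge, some bag contains both endpoints; (iii) the bags containing any fixed vertex form a subtree. All hold, so the decomposition is valid with width 3 − 1 = 2.

Yes; width 2.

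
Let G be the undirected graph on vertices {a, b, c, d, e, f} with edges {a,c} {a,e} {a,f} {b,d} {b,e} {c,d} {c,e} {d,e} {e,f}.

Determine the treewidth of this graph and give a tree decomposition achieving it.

Treewidth 2.
One such decomposition:
Bags: B1 = {b, d, e}  B2 = {c, d, e}  B3 = {a, c, e}  B4 = {a, e, f}
Tree: B1–B2, B2–B3, B3–B4

Every bag has size at most 3, so the width is 3 − 1 = 2 and tw(G) ≤ 2. For the lower bound, the 3 vertices {c, d, e} are pairwise adjacent, and any tree decomposition puts a clique entirely inside one bag — forcing width ≥ 2. Hence tw(G) = 2 exactly.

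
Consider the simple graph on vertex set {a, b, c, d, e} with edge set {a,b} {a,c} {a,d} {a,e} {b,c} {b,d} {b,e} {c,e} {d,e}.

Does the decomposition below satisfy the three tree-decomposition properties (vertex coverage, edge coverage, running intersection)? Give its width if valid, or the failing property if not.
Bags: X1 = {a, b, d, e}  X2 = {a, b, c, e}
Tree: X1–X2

Checking the three conditions: (i) the bags cover all of {a, b, c, d, e}; (ii) for each edge, some bag contains both endpoints; (iii) the bags containing any fixed vertex form a subtree. All hold, so the decomposition is valid with width 4 − 1 = 3.

Yes; width 3.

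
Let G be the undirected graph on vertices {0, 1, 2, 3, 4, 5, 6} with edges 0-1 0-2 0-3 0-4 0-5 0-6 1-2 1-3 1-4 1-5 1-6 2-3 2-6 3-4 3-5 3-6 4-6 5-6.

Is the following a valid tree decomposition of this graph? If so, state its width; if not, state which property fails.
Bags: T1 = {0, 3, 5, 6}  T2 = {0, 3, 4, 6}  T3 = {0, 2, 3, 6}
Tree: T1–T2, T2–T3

No — vertex 1 appears in no bag.

A tree decomposition must satisfy three properties: every vertex lies in some bag; for every edge, both endpoints lie together in some bag; and for every vertex, the bags containing it form a connected subtree. Here vertex 1 appears in no bag, so the decomposition is invalid.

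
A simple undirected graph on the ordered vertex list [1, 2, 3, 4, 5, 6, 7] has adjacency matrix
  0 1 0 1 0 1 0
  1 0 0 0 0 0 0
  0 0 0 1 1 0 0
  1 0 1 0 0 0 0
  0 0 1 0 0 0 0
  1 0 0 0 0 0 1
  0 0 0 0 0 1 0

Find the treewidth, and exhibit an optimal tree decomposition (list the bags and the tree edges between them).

Treewidth 1.
One optimal decomposition is:
Bags: B1 = {1, 4}  B2 = {3, 4}  B3 = {3, 5}  B4 = {1, 6}  B5 = {6, 7}  B6 = {1, 2}
Tree: B1–B2, B2–B3, B1–B4, B4–B5, B4–B6

The largest bag has 2 vertices, giving width 1; this decomposition certifies tw(G) ≤ 1. Any graph with an edge has treewidth ≥ 1, and G has the edge 4–1. The upper and lower bounds meet at 1, so that is the treewidth.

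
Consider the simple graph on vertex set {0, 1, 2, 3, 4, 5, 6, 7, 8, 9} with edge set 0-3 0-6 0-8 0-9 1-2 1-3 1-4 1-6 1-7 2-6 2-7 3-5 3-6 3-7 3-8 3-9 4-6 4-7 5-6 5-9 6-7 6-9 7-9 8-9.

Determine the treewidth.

A width-3 tree decomposition is:
Bags: B1 = {0, 3, 6, 9}  B2 = {3, 6, 7, 9}  B3 = {1, 3, 6, 7}  B4 = {1, 4, 6, 7}  B5 = {0, 3, 8, 9}  B6 = {3, 5, 6, 9}  B7 = {1, 2, 6, 7}
Tree: B1–B2, B2–B3, B3–B4, B1–B5, B1–B6, B3–B7
Every bag has size at most 4, so the width is 4 − 1 = 3 and tw(G) ≤ 3. On the other hand G contains the 4-clique {0, 3, 8, 9}. A clique must lie in a single bag of any decomposition, so no decomposition can have width below 3. Therefore the treewidth is 3.

3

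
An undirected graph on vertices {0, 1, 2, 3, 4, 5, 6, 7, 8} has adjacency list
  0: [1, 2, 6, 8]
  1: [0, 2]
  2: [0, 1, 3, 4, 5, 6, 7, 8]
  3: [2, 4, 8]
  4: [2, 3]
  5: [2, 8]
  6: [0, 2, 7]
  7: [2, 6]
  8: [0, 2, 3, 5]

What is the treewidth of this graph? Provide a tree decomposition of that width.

Each bag holds 3 vertices, so the decomposition has width 2, which upper-bounds the treewidth. On the other hand G contains the 3-clique {0, 2, 8}. A clique must lie in a single bag of any decomposition, so no decomposition can have width below 2. The upper and lower bounds meet at 2, so that is the treewidth.

Treewidth 2.
Bags: B1 = {2, 6, 7}  B2 = {0, 2, 6}  B3 = {0, 2, 8}  B4 = {0, 1, 2}  B5 = {2, 3, 8}  B6 = {2, 5, 8}  B7 = {2, 3, 4}
Tree: B1–B2, B2–B3, B3–B4, B3–B5, B5–B6, B5–B7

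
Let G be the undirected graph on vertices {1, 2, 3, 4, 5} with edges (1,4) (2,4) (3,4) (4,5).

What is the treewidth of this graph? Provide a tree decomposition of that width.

Treewidth 1.
One such decomposition:
Bags: B1 = {1, 4}  B2 = {4, 5}  B3 = {3, 4}  B4 = {2, 4}
Tree: B1–B2, B1–B3, B3–B4

Every bag has size at most 2, so the width is 2 − 1 = 1 and tw(G) ≤ 1. Any graph with an edge has treewidth ≥ 1, and G has the edge 1–4. Hence tw(G) = 1 exactly.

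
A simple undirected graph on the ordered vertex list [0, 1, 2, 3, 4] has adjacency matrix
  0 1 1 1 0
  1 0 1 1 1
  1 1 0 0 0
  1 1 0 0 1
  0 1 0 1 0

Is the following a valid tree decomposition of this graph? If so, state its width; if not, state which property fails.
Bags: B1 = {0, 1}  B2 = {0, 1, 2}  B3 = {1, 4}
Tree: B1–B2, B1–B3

A tree decomposition must satisfy three properties: every vertex lies in some bag; for every edge, both endpoints lie together in some bag; and for every vertex, the bags containing it form a connected subtree. Here vertex 3 appears in no bag, so the decomposition is invalid.

No — vertex 3 appears in no bag.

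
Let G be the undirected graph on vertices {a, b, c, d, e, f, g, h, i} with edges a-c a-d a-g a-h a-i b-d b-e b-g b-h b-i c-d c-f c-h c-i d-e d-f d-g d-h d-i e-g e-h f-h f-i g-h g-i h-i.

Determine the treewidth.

A width-4 tree decomposition is:
Bags: B1 = {b, d, e, g, h}  B2 = {b, d, g, h, i}  B3 = {a, d, g, h, i}  B4 = {a, c, d, h, i}  B5 = {c, d, f, h, i}
Tree: B1–B2, B2–B3, B3–B4, B4–B5
The largest bag has 5 vertices, giving width 4; this decomposition certifies tw(G) ≤ 4. On the other hand G contains the 5-clique {b, d, e, g, h}. A clique must lie in a single bag of any decomposition, so no decomposition can have width below 4. Combining the bounds, tw(G) = 4.

4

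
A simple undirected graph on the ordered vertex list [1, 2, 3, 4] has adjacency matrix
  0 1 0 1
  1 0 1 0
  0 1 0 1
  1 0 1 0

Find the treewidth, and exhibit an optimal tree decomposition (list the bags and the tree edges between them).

Every bag has size at most 3, so the width is 3 − 1 = 2 and tw(G) ≤ 2. For the lower bound, G contains the cycle 2–1–4–3–2, so G is not a forest; only forests have treewidth ≤ 1, hence tw(G) ≥ 2. Hence tw(G) = 2 exactly.

Treewidth 2.
One optimal decomposition is:
Bags: B1 = {1, 2, 4}  B2 = {2, 3, 4}
Tree: B1–B2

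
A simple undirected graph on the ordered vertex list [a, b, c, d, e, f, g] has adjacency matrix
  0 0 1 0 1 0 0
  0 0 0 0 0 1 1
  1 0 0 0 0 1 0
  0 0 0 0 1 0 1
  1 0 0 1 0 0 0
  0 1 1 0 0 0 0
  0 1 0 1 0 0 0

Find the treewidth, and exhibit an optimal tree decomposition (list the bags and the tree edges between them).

Each bag holds 3 vertices, so the decomposition has width 2, which upper-bounds the treewidth. For the lower bound, G contains the cycle b–g–d–e–a–c–f–b, so G is not a forest; only forests have treewidth ≤ 1, hence tw(G) ≥ 2. Hence tw(G) = 2 exactly.

Treewidth 2.
One optimal decomposition is:
Bags: B1 = {b, d, g}  B2 = {b, d, e}  B3 = {a, b, e}  B4 = {a, b, c}  B5 = {b, c, f}
Tree: B1–B2, B2–B3, B3–B4, B4–B5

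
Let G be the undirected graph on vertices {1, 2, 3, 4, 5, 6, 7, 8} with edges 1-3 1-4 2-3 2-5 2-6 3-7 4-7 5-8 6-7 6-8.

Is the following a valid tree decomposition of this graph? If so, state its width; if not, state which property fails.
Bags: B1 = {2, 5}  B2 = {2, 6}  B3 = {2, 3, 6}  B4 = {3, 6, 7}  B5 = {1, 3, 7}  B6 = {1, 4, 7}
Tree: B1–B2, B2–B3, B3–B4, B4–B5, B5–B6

No — vertex 8 appears in no bag.

A tree decomposition must satisfy three properties: every vertex lies in some bag; for every edge, both endpoints lie together in some bag; and for every vertex, the bags containing it form a connected subtree. Here vertex 8 appears in no bag, so the decomposition is invalid.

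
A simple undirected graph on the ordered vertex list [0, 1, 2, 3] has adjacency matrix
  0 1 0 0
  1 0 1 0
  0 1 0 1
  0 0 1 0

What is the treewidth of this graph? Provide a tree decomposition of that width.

Treewidth 1.
Bags: B1 = {1, 2}  B2 = {2, 3}  B3 = {0, 1}
Tree: B1–B2, B1–B3

Every bag has size at most 2, so the width is 2 − 1 = 1 and tw(G) ≤ 1. G has an edge, so its treewidth is at least 1. The upper and lower bounds meet at 1, so that is the treewidth.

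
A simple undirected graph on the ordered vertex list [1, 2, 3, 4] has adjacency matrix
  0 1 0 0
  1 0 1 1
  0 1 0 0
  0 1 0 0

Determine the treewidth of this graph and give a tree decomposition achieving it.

Each bag holds 2 vertices, so the decomposition has width 1, which upper-bounds the treewidth. Since G has at least one edge (e.g. 2–3), it is not an edgeless graph, so tw(G) ≥ 1. Therefore the treewidth is 1.

Treewidth 1.
One optimal decomposition is:
Bags: B1 = {2, 3}  B2 = {1, 2}  B3 = {2, 4}
Tree: B1–B2, B2–B3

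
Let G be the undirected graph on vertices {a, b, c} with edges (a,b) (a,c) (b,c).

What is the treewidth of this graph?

A width-2 tree decomposition is:
Bags: B1 = {a, b, c}
Tree: (single bag)
With just one bag of size 3, the width is 3 − 1 = 2, so tw(G) ≤ 2. Conversely, {a, b, c} is a clique of size 3, and the vertices of any clique must share a bag in every tree decomposition; so some bag has ≥ 3 vertices and tw(G) ≥ 2. Therefore the treewidth is 2.

2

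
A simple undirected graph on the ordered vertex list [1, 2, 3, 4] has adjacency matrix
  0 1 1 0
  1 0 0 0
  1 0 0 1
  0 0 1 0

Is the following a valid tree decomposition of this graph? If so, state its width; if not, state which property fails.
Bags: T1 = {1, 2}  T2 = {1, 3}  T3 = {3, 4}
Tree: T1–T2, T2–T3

Yes; width 1.

Every vertex of G appears in some bag (union = {1, 2, 3, 4}); every edge is covered by a bag; and for each vertex v the set of bags containing v is connected in the bag tree. The decomposition is therefore valid. The largest bag has 2 vertices, so the width is 1.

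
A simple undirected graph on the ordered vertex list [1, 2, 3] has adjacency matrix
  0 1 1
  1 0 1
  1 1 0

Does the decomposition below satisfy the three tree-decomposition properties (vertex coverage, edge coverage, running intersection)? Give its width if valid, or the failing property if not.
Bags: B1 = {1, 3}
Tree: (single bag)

No — vertex 2 appears in no bag.

A tree decomposition must satisfy three properties: every vertex lies in some bag; for every edge, both endpoints lie together in some bag; and for every vertex, the bags containing it form a connected subtree. Here vertex 2 appears in no bag, so the decomposition is invalid.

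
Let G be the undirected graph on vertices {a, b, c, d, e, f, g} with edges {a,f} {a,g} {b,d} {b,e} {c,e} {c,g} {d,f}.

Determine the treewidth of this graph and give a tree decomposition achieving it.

Every bag has size at most 3, so the width is 3 − 1 = 2 and tw(G) ≤ 2. Since d–f–a–g–c–e–b–d is a cycle in G, G is not acyclic. Forests are exactly the graphs of treewidth ≤ 1, so tw(G) ≥ 2. Hence tw(G) = 2 exactly.

Treewidth 2.
One such decomposition:
Bags: B1 = {a, d, f}  B2 = {a, d, g}  B3 = {c, d, g}  B4 = {c, d, e}  B5 = {b, d, e}
Tree: B1–B2, B2–B3, B3–B4, B4–B5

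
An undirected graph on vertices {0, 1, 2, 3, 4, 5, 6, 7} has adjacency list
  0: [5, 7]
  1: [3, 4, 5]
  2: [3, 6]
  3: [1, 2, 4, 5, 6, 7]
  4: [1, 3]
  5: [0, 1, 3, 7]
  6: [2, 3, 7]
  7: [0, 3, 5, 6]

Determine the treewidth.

2

A width-2 tree decomposition is:
Bags: B1 = {3, 5, 7}  B2 = {3, 6, 7}  B3 = {2, 3, 6}  B4 = {1, 3, 5}  B5 = {1, 3, 4}  B6 = {0, 5, 7}
Tree: B1–B2, B2–B3, B1–B4, B4–B5, B1–B6
The largest bag has 3 vertices, giving width 2; this decomposition certifies tw(G) ≤ 2. For the lower bound, the 3 vertices {0, 5, 7} are pairwise adjacent, and any tree decomposition puts a clique entirely inside one bag — forcing width ≥ 2. Combining the bounds, tw(G) = 2.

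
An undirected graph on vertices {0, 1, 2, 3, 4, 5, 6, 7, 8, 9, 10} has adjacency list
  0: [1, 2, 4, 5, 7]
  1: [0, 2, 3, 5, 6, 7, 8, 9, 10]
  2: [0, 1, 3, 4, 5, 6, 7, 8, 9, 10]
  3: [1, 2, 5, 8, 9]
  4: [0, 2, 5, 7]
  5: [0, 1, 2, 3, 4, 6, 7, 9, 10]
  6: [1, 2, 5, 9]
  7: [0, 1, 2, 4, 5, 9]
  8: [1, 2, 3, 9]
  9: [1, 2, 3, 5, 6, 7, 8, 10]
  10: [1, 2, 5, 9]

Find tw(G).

A width-4 tree decomposition is:
Bags: B1 = {1, 2, 5, 7, 9}  B2 = {1, 2, 5, 9, 10}  B3 = {0, 1, 2, 5, 7}  B4 = {1, 2, 5, 6, 9}  B5 = {0, 2, 4, 5, 7}  B6 = {1, 2, 3, 5, 9}  B7 = {1, 2, 3, 8, 9}
Tree: B1–B2, B1–B3, B2–B4, B3–B5, B2–B6, B6–B7
Every bag has size at most 5, so the width is 5 − 1 = 4 and tw(G) ≤ 4. For the lower bound, the 5 vertices {1, 2, 3, 8, 9} are pairwise adjacent, and any tree decomposition puts a clique entirely inside one bag — forcing width ≥ 4. Therefore the treewidth is 4.

4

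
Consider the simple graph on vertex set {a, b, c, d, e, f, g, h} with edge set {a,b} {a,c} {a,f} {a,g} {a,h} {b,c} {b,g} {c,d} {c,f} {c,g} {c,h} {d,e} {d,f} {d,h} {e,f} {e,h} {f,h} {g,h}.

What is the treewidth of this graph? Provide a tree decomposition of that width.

Treewidth 3.
One such decomposition:
Bags: B1 = {a, c, f, h}  B2 = {a, c, g, h}  B3 = {a, b, c, g}  B4 = {c, d, f, h}  B5 = {d, e, f, h}
Tree: B1–B2, B2–B3, B1–B4, B4–B5

Every bag has size at most 4, so the width is 4 − 1 = 3 and tw(G) ≤ 3. Conversely, {a, c, g, h} is a clique of size 4, and the vertices of any clique must share a bag in every tree decomposition; so some bag has ≥ 4 vertices and tw(G) ≥ 3. The upper and lower bounds meet at 3, so that is the treewidth.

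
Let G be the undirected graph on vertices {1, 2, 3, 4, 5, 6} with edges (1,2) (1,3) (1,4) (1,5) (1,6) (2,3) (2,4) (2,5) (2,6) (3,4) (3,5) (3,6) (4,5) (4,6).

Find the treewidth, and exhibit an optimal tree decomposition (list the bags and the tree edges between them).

Treewidth 4.
One optimal decomposition is:
Bags: B1 = {1, 2, 3, 4, 6}  B2 = {1, 2, 3, 4, 5}
Tree: B1–B2

Each bag holds 5 vertices, so the decomposition has width 4, which upper-bounds the treewidth. For the lower bound, the 5 vertices {1, 2, 3, 4, 5} are pairwise adjacent, and any tree decomposition puts a clique entirely inside one bag — forcing width ≥ 4. Combining the bounds, tw(G) = 4.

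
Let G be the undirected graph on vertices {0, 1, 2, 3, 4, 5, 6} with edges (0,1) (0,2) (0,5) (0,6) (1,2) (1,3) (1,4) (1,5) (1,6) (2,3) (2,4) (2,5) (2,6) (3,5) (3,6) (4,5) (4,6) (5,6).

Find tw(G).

A width-4 tree decomposition is:
Bags: B1 = {1, 2, 4, 5, 6}  B2 = {1, 2, 3, 5, 6}  B3 = {0, 1, 2, 5, 6}
Tree: B1–B2, B2–B3
Every bag has size at most 5, so the width is 5 − 1 = 4 and tw(G) ≤ 4. On the other hand G contains the 5-clique {0, 1, 2, 5, 6}. A clique must lie in a single bag of any decomposition, so no decomposition can have width below 4. Therefore the treewidth is 4.

4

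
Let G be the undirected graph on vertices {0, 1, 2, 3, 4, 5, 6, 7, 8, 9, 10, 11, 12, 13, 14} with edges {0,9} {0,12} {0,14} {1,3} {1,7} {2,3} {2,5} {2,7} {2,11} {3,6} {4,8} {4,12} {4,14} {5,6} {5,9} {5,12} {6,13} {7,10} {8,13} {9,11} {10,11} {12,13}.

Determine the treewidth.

3

A width-3 tree decomposition is:
Bags: B1 = {0, 4, 8, 14}  B2 = {0, 4, 8, 12}  B3 = {0, 8, 12, 13}  B4 = {0, 9, 12, 13}  B5 = {5, 9, 12, 13}  B6 = {5, 6, 9, 13}  B7 = {5, 6, 9, 11}  B8 = {2, 5, 6, 11}  B9 = {2, 3, 6, 11}  B10 = {2, 3, 10, 11}  B11 = {2, 3, 7, 10}  B12 = {1, 3, 7, 10}
Tree: B1–B2, B2–B3, B3–B4, B4–B5, B5–B6, B6–B7, B7–B8, B8–B9, B9–B10, B10–B11, B11–B12
The largest bag has 4 vertices, giving width 3; this decomposition certifies tw(G) ≤ 3. For the lower bound: the 4 vertex sets {4,8,14}, {0}, {12}, {5,6,9,13} are disjoint, each induces a connected subgraph, and every pair is joined by at least one edge of G. Contracting each set to a single vertex therefore yields K_{4} as a minor, and since treewidth is minor-monotone, tw(G) ≥ tw(K_{4}) = 3. The upper and lower bounds meet at 3, so that is the treewidth.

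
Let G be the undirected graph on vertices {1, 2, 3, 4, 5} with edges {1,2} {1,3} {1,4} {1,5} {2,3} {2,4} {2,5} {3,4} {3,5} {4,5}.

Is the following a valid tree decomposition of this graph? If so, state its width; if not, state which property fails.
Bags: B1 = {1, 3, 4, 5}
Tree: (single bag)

No — vertex 2 appears in no bag.

A tree decomposition must satisfy three properties: every vertex lies in some bag; for every edge, both endpoints lie together in some bag; and for every vertex, the bags containing it form a connected subtree. Here vertex 2 appears in no bag, so the decomposition is invalid.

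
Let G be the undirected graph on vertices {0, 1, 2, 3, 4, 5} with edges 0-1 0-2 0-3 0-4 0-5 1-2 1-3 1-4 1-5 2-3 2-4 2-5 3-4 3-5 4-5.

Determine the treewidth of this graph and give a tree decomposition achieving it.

With just one bag of size 6, the width is 6 − 1 = 5, so tw(G) ≤ 5. Conversely, {0, 1, 2, 3, 4, 5} is a clique of size 6, and the vertices of any clique must share a bag in every tree decomposition; so some bag has ≥ 6 vertices and tw(G) ≥ 5. Hence tw(G) = 5 exactly.

Treewidth 5.
One optimal decomposition is:
Bags: B1 = {0, 1, 2, 3, 4, 5}
Tree: (single bag)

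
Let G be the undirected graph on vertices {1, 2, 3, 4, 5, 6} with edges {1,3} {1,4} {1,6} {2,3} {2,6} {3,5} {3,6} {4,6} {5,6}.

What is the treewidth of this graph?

2

A width-2 tree decomposition is:
Bags: B1 = {2, 3, 6}  B2 = {3, 5, 6}  B3 = {1, 3, 6}  B4 = {1, 4, 6}
Tree: B1–B2, B2–B3, B3–B4
Each bag holds 3 vertices, so the decomposition has width 2, which upper-bounds the treewidth. Conversely, {1, 3, 6} is a clique of size 3, and the vertices of any clique must share a bag in every tree decomposition; so some bag has ≥ 3 vertices and tw(G) ≥ 2. Therefore the treewidth is 2.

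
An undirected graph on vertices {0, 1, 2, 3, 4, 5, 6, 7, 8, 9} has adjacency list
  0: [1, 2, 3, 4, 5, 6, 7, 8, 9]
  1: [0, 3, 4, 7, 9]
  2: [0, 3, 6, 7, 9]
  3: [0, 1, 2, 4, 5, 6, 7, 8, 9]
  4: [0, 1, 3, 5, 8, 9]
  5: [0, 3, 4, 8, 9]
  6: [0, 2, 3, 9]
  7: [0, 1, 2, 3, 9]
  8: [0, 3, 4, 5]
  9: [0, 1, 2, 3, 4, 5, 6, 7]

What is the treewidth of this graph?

A width-4 tree decomposition is:
Bags: B1 = {0, 1, 3, 7, 9}  B2 = {0, 2, 3, 7, 9}  B3 = {0, 2, 3, 6, 9}  B4 = {0, 1, 3, 4, 9}  B5 = {0, 3, 4, 5, 9}  B6 = {0, 3, 4, 5, 8}
Tree: B1–B2, B2–B3, B1–B4, B4–B5, B5–B6
Every bag has size at most 5, so the width is 5 − 1 = 4 and tw(G) ≤ 4. On the other hand G contains the 5-clique {0, 3, 4, 5, 8}. A clique must lie in a single bag of any decomposition, so no decomposition can have width below 4. Hence tw(G) = 4 exactly.

4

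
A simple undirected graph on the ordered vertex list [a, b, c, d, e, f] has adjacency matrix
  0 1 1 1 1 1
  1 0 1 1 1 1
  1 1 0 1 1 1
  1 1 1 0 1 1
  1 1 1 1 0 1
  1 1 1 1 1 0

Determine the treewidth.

A width-5 tree decomposition is:
Bags: B1 = {a, b, c, d, e, f}
Tree: (single bag)
With just one bag of size 6, the width is 6 − 1 = 5, so tw(G) ≤ 5. For the lower bound, the 6 vertices {a, b, c, d, e, f} are pairwise adjacent, and any tree decomposition puts a clique entirely inside one bag — forcing width ≥ 5. Therefore the treewidth is 5.

5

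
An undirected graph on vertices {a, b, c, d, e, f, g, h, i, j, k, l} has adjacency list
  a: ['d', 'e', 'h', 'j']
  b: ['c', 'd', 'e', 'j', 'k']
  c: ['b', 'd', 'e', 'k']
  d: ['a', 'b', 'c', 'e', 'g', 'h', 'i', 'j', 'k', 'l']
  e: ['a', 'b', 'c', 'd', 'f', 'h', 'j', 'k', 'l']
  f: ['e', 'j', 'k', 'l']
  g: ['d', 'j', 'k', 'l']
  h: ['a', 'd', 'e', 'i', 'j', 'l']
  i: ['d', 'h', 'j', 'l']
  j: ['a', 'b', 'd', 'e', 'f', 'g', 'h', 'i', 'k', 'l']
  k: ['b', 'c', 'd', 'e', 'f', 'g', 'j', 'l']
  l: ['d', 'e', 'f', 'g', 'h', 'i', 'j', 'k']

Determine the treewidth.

4

A width-4 tree decomposition is:
Bags: B1 = {d, e, j, k, l}  B2 = {d, e, h, j, l}  B3 = {e, f, j, k, l}  B4 = {b, d, e, j, k}  B5 = {d, g, j, k, l}  B6 = {b, c, d, e, k}  B7 = {a, d, e, h, j}  B8 = {d, h, i, j, l}
Tree: B1–B2, B1–B3, B1–B4, B1–B5, B4–B6, B2–B7, B2–B8
Every bag has size at most 5, so the width is 5 − 1 = 4 and tw(G) ≤ 4. Conversely, {d, g, j, k, l} is a clique of size 5, and the vertices of any clique must share a bag in every tree decomposition; so some bag has ≥ 5 vertices and tw(G) ≥ 4. Therefore the treewidth is 4.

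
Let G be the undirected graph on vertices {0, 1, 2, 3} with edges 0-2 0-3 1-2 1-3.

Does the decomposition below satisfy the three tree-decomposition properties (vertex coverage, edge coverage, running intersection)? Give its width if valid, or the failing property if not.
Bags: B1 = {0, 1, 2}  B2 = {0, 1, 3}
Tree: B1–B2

Vertex coverage: the bags together contain {0, 1, 2, 3}, the full vertex set. Edge coverage: each edge of G has both endpoints in at least one bag. Running intersection: for every vertex, the bags containing it form a connected subtree. All three properties hold, so this is a valid tree decomposition of width max|bag| − 1 = 2, and hence tw(G) ≤ 2.

Yes; width 2.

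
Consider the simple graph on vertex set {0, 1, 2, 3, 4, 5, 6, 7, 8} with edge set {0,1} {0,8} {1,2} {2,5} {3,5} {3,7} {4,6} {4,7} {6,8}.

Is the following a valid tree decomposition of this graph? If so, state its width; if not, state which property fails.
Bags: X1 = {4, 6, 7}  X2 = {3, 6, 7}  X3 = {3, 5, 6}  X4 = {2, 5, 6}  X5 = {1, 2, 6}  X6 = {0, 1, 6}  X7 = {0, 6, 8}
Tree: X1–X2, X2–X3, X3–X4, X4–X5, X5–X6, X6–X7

Yes; width 2.

Checking the three conditions: (i) the bags cover all of {0, 1, 2, 3, 4, 5, 6, 7, 8}; (ii) for each edge, some bag contains both endpoints; (iii) the bags containing any fixed vertex form a subtree. All hold, so the decomposition is valid with width 3 − 1 = 2.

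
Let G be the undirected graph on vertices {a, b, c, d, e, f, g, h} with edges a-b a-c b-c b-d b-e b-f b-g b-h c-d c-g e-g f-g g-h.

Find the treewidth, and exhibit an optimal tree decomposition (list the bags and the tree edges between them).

Treewidth 2.
One such decomposition:
Bags: B1 = {b, c, d}  B2 = {b, c, g}  B3 = {b, g, h}  B4 = {b, e, g}  B5 = {a, b, c}  B6 = {b, f, g}
Tree: B1–B2, B2–B3, B2–B4, B2–B5, B2–B6

Every bag has size at most 3, so the width is 3 − 1 = 2 and tw(G) ≤ 2. On the other hand G contains the 3-clique {b, c, d}. A clique must lie in a single bag of any decomposition, so no decomposition can have width below 2. Therefore the treewidth is 2.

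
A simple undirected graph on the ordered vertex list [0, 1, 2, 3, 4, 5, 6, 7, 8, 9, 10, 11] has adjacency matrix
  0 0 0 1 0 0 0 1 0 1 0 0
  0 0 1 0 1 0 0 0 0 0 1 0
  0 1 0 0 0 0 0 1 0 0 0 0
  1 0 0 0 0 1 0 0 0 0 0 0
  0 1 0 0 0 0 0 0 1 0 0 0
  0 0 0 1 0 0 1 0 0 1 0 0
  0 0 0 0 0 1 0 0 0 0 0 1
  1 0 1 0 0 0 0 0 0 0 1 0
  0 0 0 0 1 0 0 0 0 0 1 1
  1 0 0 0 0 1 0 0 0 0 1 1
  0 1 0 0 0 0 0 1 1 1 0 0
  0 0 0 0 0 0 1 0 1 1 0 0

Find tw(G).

3

A width-3 tree decomposition is:
Bags: B1 = {1, 2, 4, 7}  B2 = {1, 4, 7, 10}  B3 = {4, 7, 8, 10}  B4 = {0, 7, 8, 10}  B5 = {0, 8, 9, 10}  B6 = {0, 8, 9, 11}  B7 = {0, 3, 9, 11}  B8 = {3, 5, 9, 11}  B9 = {3, 5, 6, 11}
Tree: B1–B2, B2–B3, B3–B4, B4–B5, B5–B6, B6–B7, B7–B8, B8–B9
Every bag has size at most 4, so the width is 4 − 1 = 3 and tw(G) ≤ 3. For the lower bound: the 4 vertex sets {1,2,4}, {7}, {10}, {0,8,9,11} are disjoint, each induces a connected subgraph, and every pair is joined by at least one edge of G. Contracting each set to a single vertex therefore yields K_{4} as a minor, and since treewidth is minor-monotone, tw(G) ≥ tw(K_{4}) = 3. Therefore the treewidth is 3.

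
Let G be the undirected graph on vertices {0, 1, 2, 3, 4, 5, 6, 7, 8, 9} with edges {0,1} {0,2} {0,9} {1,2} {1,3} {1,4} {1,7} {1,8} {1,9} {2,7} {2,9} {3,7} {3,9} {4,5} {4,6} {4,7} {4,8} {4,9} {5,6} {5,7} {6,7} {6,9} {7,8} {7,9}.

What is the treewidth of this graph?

3

A width-3 tree decomposition is:
Bags: B1 = {1, 4, 7, 9}  B2 = {4, 6, 7, 9}  B3 = {1, 2, 7, 9}  B4 = {1, 4, 7, 8}  B5 = {1, 3, 7, 9}  B6 = {4, 5, 6, 7}  B7 = {0, 1, 2, 9}
Tree: B1–B2, B1–B3, B1–B4, B1–B5, B2–B6, B3–B7
Each bag holds 4 vertices, so the decomposition has width 3, which upper-bounds the treewidth. Conversely, {0, 1, 2, 9} is a clique of size 4, and the vertices of any clique must share a bag in every tree decomposition; so some bag has ≥ 4 vertices and tw(G) ≥ 3. Combining the bounds, tw(G) = 3.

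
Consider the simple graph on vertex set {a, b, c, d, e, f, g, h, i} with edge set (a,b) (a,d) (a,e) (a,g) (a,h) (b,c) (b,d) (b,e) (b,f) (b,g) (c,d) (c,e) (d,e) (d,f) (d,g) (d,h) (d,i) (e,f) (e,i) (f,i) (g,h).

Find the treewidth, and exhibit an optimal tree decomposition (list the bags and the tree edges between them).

Treewidth 3.
One optimal decomposition is:
Bags: B1 = {b, d, e, f}  B2 = {d, e, f, i}  B3 = {a, b, d, e}  B4 = {b, c, d, e}  B5 = {a, b, d, g}  B6 = {a, d, g, h}
Tree: B1–B2, B1–B3, B1–B4, B3–B5, B5–B6

Each bag holds 4 vertices, so the decomposition has width 3, which upper-bounds the treewidth. For the lower bound, the 4 vertices {a, d, g, h} are pairwise adjacent, and any tree decomposition puts a clique entirely inside one bag — forcing width ≥ 3. Combining the bounds, tw(G) = 3.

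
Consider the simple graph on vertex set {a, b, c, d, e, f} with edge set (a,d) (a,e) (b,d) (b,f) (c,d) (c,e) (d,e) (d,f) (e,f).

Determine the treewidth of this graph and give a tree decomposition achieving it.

Every bag has size at most 3, so the width is 3 − 1 = 2 and tw(G) ≤ 2. On the other hand G contains the 3-clique {d, e, f}. A clique must lie in a single bag of any decomposition, so no decomposition can have width below 2. Hence tw(G) = 2 exactly.

Treewidth 2.
One optimal decomposition is:
Bags: B1 = {d, e, f}  B2 = {a, d, e}  B3 = {c, d, e}  B4 = {b, d, f}
Tree: B1–B2, B2–B3, B1–B4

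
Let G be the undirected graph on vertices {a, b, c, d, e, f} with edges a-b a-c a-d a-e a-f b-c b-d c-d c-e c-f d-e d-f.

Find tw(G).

A width-3 tree decomposition is:
Bags: B1 = {a, c, d, f}  B2 = {a, c, d, e}  B3 = {a, b, c, d}
Tree: B1–B2, B1–B3
Each bag holds 4 vertices, so the decomposition has width 3, which upper-bounds the treewidth. Conversely, {a, c, d, e} is a clique of size 4, and the vertices of any clique must share a bag in every tree decomposition; so some bag has ≥ 4 vertices and tw(G) ≥ 3. Combining the bounds, tw(G) = 3.

3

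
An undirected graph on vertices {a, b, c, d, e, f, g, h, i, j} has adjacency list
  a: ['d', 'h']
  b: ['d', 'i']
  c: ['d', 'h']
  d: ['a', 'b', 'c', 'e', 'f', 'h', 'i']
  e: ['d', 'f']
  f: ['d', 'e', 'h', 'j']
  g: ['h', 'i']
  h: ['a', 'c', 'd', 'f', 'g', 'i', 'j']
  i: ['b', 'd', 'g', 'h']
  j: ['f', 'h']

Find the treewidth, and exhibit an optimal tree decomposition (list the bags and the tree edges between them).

Treewidth 2.
Bags: B1 = {b, d, i}  B2 = {d, h, i}  B3 = {d, f, h}  B4 = {g, h, i}  B5 = {f, h, j}  B6 = {d, e, f}  B7 = {a, d, h}  B8 = {c, d, h}
Tree: B1–B2, B2–B3, B2–B4, B3–B5, B3–B6, B2–B7, B7–B8

The largest bag has 3 vertices, giving width 2; this decomposition certifies tw(G) ≤ 2. Conversely, {d, e, f} is a clique of size 3, and the vertices of any clique must share a bag in every tree decomposition; so some bag has ≥ 3 vertices and tw(G) ≥ 2. The upper and lower bounds meet at 2, so that is the treewidth.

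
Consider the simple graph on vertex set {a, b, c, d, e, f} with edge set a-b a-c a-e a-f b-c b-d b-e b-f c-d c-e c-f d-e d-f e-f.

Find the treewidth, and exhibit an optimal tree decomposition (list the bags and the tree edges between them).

The largest bag has 5 vertices, giving width 4; this decomposition certifies tw(G) ≤ 4. On the other hand G contains the 5-clique {b, c, d, e, f}. A clique must lie in a single bag of any decomposition, so no decomposition can have width below 4. Therefore the treewidth is 4.

Treewidth 4.
One such decomposition:
Bags: B1 = {b, c, d, e, f}  B2 = {a, b, c, e, f}
Tree: B1–B2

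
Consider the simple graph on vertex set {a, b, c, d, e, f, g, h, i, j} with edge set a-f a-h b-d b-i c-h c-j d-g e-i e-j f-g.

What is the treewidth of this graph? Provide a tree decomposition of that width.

Treewidth 2.
One such decomposition:
Bags: B1 = {b, d, i}  B2 = {d, e, i}  B3 = {d, e, j}  B4 = {c, d, j}  B5 = {c, d, h}  B6 = {a, d, h}  B7 = {a, d, f}  B8 = {d, f, g}
Tree: B1–B2, B2–B3, B3–B4, B4–B5, B5–B6, B6–B7, B7–B8

Every bag has size at most 3, so the width is 3 − 1 = 2 and tw(G) ≤ 2. Since d–b–i–e–j–c–h–a–f–g–d is a cycle in G, G is not acyclic. Forests are exactly the graphs of treewidth ≤ 1, so tw(G) ≥ 2. Combining the bounds, tw(G) = 2.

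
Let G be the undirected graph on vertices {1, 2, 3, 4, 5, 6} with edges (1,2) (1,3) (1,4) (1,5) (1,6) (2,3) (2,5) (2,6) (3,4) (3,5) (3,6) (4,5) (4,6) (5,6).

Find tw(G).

A width-4 tree decomposition is:
Bags: B1 = {1, 2, 3, 5, 6}  B2 = {1, 3, 4, 5, 6}
Tree: B1–B2
Each bag holds 5 vertices, so the decomposition has width 4, which upper-bounds the treewidth. Conversely, {1, 2, 3, 5, 6} is a clique of size 5, and the vertices of any clique must share a bag in every tree decomposition; so some bag has ≥ 5 vertices and tw(G) ≥ 4. Combining the bounds, tw(G) = 4.

4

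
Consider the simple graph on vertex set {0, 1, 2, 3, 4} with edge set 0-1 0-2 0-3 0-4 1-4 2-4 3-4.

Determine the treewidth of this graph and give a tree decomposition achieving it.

Treewidth 2.
Bags: B1 = {0, 3, 4}  B2 = {0, 2, 4}  B3 = {0, 1, 4}
Tree: B1–B2, B2–B3

The largest bag has 3 vertices, giving width 2; this decomposition certifies tw(G) ≤ 2. Conversely, {0, 1, 4} is a clique of size 3, and the vertices of any clique must share a bag in every tree decomposition; so some bag has ≥ 3 vertices and tw(G) ≥ 2. The upper and lower bounds meet at 2, so that is the treewidth.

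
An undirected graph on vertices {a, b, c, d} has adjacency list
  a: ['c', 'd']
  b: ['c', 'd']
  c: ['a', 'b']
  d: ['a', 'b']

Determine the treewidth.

2

A width-2 tree decomposition is:
Bags: B1 = {a, b, d}  B2 = {a, b, c}
Tree: B1–B2
Each bag holds 3 vertices, so the decomposition has width 2, which upper-bounds the treewidth. For the lower bound, G contains the cycle a–d–b–c–a, so G is not a forest; only forests have treewidth ≤ 1, hence tw(G) ≥ 2. The upper and lower bounds meet at 2, so that is the treewidth.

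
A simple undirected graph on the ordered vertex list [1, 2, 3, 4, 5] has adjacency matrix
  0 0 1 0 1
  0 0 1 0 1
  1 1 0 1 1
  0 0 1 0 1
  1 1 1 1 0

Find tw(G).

2

A width-2 tree decomposition is:
Bags: B1 = {2, 3, 5}  B2 = {1, 3, 5}  B3 = {3, 4, 5}
Tree: B1–B2, B2–B3
Every bag has size at most 3, so the width is 3 − 1 = 2 and tw(G) ≤ 2. For the lower bound, the 3 vertices {1, 3, 5} are pairwise adjacent, and any tree decomposition puts a clique entirely inside one bag — forcing width ≥ 2. Therefore the treewidth is 2.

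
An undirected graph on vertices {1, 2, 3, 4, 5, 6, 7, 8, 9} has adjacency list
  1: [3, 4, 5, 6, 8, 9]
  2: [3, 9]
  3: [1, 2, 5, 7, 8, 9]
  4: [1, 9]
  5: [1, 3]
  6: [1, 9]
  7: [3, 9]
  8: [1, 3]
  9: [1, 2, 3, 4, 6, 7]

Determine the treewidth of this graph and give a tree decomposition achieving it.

Every bag has size at most 3, so the width is 3 − 1 = 2 and tw(G) ≤ 2. Conversely, {1, 3, 8} is a clique of size 3, and the vertices of any clique must share a bag in every tree decomposition; so some bag has ≥ 3 vertices and tw(G) ≥ 2. Therefore the treewidth is 2.

Treewidth 2.
One optimal decomposition is:
Bags: B1 = {2, 3, 9}  B2 = {1, 3, 9}  B3 = {1, 3, 8}  B4 = {1, 4, 9}  B5 = {1, 3, 5}  B6 = {1, 6, 9}  B7 = {3, 7, 9}
Tree: B1–B2, B2–B3, B2–B4, B3–B5, B4–B6, B2–B7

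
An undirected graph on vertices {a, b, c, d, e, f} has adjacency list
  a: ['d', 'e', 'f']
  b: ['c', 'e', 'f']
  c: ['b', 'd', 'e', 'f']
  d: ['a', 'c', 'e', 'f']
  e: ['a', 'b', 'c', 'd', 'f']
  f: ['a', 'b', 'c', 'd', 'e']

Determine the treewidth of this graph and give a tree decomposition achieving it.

Every bag has size at most 4, so the width is 4 − 1 = 3 and tw(G) ≤ 3. For the lower bound, the 4 vertices {c, d, e, f} are pairwise adjacent, and any tree decomposition puts a clique entirely inside one bag — forcing width ≥ 3. Combining the bounds, tw(G) = 3.

Treewidth 3.
Bags: B1 = {a, d, e, f}  B2 = {c, d, e, f}  B3 = {b, c, e, f}
Tree: B1–B2, B2–B3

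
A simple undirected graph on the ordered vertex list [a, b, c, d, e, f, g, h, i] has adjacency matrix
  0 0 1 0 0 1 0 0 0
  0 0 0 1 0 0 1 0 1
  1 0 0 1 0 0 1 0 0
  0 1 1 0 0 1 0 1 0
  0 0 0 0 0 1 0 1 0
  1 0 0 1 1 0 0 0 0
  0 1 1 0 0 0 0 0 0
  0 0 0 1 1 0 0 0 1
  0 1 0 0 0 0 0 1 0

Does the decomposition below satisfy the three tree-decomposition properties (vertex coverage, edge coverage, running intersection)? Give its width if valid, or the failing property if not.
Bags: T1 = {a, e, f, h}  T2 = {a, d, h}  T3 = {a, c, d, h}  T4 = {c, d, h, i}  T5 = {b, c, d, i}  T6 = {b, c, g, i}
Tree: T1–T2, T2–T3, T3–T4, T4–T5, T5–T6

A tree decomposition must satisfy three properties: every vertex lies in some bag; for every edge, both endpoints lie together in some bag; and for every vertex, the bags containing it form a connected subtree. Here edge (f,d) lies in no bag, so the decomposition is invalid.

No — edge (f,d) lies in no bag.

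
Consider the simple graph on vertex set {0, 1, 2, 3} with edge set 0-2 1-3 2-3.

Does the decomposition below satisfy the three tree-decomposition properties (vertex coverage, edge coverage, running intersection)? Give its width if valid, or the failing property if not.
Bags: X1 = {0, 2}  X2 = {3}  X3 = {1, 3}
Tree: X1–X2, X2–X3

No — edge (2,3) lies in no bag.

A tree decomposition must satisfy three properties: every vertex lies in some bag; for every edge, both endpoints lie together in some bag; and for every vertex, the bags containing it form a connected subtree. Here edge (2,3) lies in no bag, so the decomposition is invalid.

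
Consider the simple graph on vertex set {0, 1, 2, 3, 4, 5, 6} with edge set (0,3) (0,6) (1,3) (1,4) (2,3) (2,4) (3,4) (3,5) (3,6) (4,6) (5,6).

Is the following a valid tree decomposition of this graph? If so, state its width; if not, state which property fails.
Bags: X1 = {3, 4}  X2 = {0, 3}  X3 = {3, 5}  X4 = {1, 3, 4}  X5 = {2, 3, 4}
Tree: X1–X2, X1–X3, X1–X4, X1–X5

A tree decomposition must satisfy three properties: every vertex lies in some bag; for every edge, both endpoints lie together in some bag; and for every vertex, the bags containing it form a connected subtree. Here vertex 6 appears in no bag, so the decomposition is invalid.

No — vertex 6 appears in no bag.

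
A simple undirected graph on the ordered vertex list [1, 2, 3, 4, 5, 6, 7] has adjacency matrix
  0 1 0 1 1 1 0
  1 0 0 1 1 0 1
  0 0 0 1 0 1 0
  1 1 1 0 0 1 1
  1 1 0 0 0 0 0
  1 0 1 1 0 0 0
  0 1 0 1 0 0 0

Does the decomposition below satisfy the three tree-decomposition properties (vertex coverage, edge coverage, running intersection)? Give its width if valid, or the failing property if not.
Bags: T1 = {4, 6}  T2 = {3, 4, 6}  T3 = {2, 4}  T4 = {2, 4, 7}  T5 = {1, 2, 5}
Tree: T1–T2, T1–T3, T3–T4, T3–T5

A tree decomposition must satisfy three properties: every vertex lies in some bag; for every edge, both endpoints lie together in some bag; and for every vertex, the bags containing it form a connected subtree. Here edge (1,6) lies in no bag, so the decomposition is invalid.

No — edge (1,6) lies in no bag.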